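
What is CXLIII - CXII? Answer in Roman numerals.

CXLIII = 143
CXII = 112
143 - 112 = 31

XXXI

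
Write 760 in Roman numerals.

Convert 760 to Roman numerals:
  760 contains 1×500 (D)
  260 contains 2×100 (CC)
  60 contains 1×50 (L)
  10 contains 1×10 (X)

DCCLX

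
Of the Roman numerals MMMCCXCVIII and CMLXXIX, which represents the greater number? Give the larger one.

MMMCCXCVIII = 3298
CMLXXIX = 979
3298 is larger

MMMCCXCVIII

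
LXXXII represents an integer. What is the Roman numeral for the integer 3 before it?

LXXXII = 82
82 - 3 = 79

LXXIX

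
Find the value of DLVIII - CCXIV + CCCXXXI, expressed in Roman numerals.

DLVIII = 558, CCXIV = 214, CCCXXXI = 331
558 - 214 = 344
344 + 331 = 675

DCLXXV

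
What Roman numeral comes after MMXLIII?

MMXLIII = 2043; next is 2044

MMXLIV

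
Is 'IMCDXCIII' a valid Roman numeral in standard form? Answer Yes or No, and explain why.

'IMCDXCIII': Invalid subtractive combination: IM

No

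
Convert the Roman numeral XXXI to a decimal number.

XXXI: X=10, X=10, X=10, I=1
10 + 10 + 10 + 1 = 31

31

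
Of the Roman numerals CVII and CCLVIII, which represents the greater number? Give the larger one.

CVII = 107
CCLVIII = 258
258 is larger

CCLVIII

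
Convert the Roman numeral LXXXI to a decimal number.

LXXXI: L=50, X=10, X=10, X=10, I=1
50 + 10 + 10 + 10 + 1 = 81

81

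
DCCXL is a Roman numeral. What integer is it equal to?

DCCXL: D=500, C=100, C=100, XL=40
500 + 100 + 100 + 40 = 740

740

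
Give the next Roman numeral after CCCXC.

CCCXC = 390, so the next integer is 390 + 1 = 391

CCCXCI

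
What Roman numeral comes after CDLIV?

CDLIV = 454; next is 455

CDLV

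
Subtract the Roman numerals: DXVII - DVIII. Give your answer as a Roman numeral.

DXVII = 517
DVIII = 508
517 - 508 = 9

IX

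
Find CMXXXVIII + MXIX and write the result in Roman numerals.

CMXXXVIII = 938
MXIX = 1019
938 + 1019 = 1957

MCMLVII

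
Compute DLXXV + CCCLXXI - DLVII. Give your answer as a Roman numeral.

DLXXV = 575, CCCLXXI = 371, DLVII = 557
575 + 371 = 946
946 - 557 = 389

CCCLXXXIX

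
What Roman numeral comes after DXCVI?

DXCVI = 596; next is 597

DXCVII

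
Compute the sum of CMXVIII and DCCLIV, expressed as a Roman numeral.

CMXVIII = 918
DCCLIV = 754
918 + 754 = 1672

MDCLXXII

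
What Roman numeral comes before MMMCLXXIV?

MMMCLXXIV = 3174; previous is 3173

MMMCLXXIII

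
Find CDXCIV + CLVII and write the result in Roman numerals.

CDXCIV = 494
CLVII = 157
494 + 157 = 651

DCLI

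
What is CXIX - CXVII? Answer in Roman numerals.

CXIX = 119
CXVII = 117
119 - 117 = 2

II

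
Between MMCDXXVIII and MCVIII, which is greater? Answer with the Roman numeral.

MMCDXXVIII = 2428
MCVIII = 1108
2428 is larger

MMCDXXVIII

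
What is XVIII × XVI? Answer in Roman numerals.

XVIII = 18
XVI = 16
18 × 16 = 288

CCLXXXVIII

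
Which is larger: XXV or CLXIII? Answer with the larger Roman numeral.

XXV = 25
CLXIII = 163
163 is larger

CLXIII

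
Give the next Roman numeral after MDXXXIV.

MDXXXIV = 1534; next is 1535

MDXXXV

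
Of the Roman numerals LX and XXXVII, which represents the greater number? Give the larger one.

LX = 60
XXXVII = 37
60 is larger

LX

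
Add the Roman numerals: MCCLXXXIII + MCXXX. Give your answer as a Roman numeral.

MCCLXXXIII = 1283
MCXXX = 1130
1283 + 1130 = 2413

MMCDXIII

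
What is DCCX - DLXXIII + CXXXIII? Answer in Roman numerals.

DCCX = 710, DLXXIII = 573, CXXXIII = 133
710 - 573 = 137
137 + 133 = 270

CCLXX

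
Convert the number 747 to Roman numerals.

Convert 747 to Roman numerals:
  747 contains 1×500 (D)
  247 contains 2×100 (CC)
  47 contains 1×40 (XL)
  7 contains 1×5 (V)
  2 contains 2×1 (II)

DCCXLVII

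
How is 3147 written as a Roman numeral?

Convert 3147 to Roman numerals:
  3147 contains 3×1000 (MMM)
  147 contains 1×100 (C)
  47 contains 1×40 (XL)
  7 contains 1×5 (V)
  2 contains 2×1 (II)

MMMCXLVII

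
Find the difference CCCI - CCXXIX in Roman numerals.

CCCI = 301
CCXXIX = 229
301 - 229 = 72

LXXII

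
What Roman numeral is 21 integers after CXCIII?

CXCIII = 193
193 + 21 = 214

CCXIV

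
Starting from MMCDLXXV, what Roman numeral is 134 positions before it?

MMCDLXXV = 2475
2475 - 134 = 2341

MMCCCXLI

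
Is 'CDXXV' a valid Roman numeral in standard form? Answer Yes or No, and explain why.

'CDXXV': Check the rules: uses only the symbols I, V, X, L, C, D, M; no symbol is repeated more than three times in a row; V, L and D each appear at most once; the only place a smaller symbol precedes a larger one is the allowed subtractive pair CD, the symbol right after such a pair (if any) is smaller than the pair's first symbol, and otherwise the values never increase from left to right. Value: CD (400) + X (10) + X (10) + V (5) = 425. So it is a valid standard Roman numeral.

Yes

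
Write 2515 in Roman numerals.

Convert 2515 to Roman numerals:
  2515 contains 2×1000 (MM)
  515 contains 1×500 (D)
  15 contains 1×10 (X)
  5 contains 1×5 (V)

MMDXV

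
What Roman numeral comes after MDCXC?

MDCXC = 1690, so the next integer is 1690 + 1 = 1691

MDCXCI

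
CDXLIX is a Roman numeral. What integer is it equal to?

CDXLIX: CD=400, XL=40, IX=9
400 + 40 + 9 = 449

449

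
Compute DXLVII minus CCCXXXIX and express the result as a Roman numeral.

DXLVII = 547
CCCXXXIX = 339
547 - 339 = 208

CCVIII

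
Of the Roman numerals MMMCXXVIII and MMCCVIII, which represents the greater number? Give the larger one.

MMMCXXVIII = 3128
MMCCVIII = 2208
3128 is larger

MMMCXXVIII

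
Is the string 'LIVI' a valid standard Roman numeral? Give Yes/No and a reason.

'LIVI': I cannot come right after the subtractive pair IV: once I is subtracted in IV, the next symbol must be smaller than I

No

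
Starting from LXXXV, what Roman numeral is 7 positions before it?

LXXXV = 85
85 - 7 = 78

LXXVIII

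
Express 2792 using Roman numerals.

Convert 2792 to Roman numerals:
  2792 contains 2×1000 (MM)
  792 contains 1×500 (D)
  292 contains 2×100 (CC)
  92 contains 1×90 (XC)
  2 contains 2×1 (II)

MMDCCXCII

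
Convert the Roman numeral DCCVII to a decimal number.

DCCVII: D=500, C=100, C=100, V=5, I=1, I=1
500 + 100 + 100 + 5 + 1 + 1 = 707

707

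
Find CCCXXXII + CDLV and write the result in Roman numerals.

CCCXXXII = 332
CDLV = 455
332 + 455 = 787

DCCLXXXVII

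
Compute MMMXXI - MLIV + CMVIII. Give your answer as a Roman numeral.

MMMXXI = 3021, MLIV = 1054, CMVIII = 908
3021 - 1054 = 1967
1967 + 908 = 2875

MMDCCCLXXV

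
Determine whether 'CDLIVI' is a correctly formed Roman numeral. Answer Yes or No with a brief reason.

'CDLIVI': I cannot come right after the subtractive pair IV: once I is subtracted in IV, the next symbol must be smaller than I

No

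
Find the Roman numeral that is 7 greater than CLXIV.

CLXIV = 164
164 + 7 = 171

CLXXI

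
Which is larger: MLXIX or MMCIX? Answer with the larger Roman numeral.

MLXIX = 1069
MMCIX = 2109
2109 is larger

MMCIX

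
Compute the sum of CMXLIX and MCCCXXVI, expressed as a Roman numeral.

CMXLIX = 949
MCCCXXVI = 1326
949 + 1326 = 2275

MMCCLXXV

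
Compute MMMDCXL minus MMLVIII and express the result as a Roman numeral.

MMMDCXL = 3640
MMLVIII = 2058
3640 - 2058 = 1582

MDLXXXII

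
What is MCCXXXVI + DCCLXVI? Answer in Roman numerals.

MCCXXXVI = 1236
DCCLXVI = 766
1236 + 766 = 2002

MMII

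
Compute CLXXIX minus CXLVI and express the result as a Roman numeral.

CLXXIX = 179
CXLVI = 146
179 - 146 = 33

XXXIII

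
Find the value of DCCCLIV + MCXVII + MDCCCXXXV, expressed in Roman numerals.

DCCCLIV = 854, MCXVII = 1117, MDCCCXXXV = 1835
854 + 1117 = 1971
1971 + 1835 = 3806

MMMDCCCVI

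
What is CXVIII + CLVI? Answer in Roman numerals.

CXVIII = 118
CLVI = 156
118 + 156 = 274

CCLXXIV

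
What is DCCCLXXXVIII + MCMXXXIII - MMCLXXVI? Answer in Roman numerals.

DCCCLXXXVIII = 888, MCMXXXIII = 1933, MMCLXXVI = 2176
888 + 1933 = 2821
2821 - 2176 = 645

DCXLV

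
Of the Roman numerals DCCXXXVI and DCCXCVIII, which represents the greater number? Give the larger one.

DCCXXXVI = 736
DCCXCVIII = 798
798 is larger

DCCXCVIII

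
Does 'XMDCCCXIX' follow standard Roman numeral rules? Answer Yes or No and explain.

'XMDCCCXIX': Invalid subtractive combination: XM

No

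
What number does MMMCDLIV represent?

MMMCDLIV: M=1000, M=1000, M=1000, CD=400, L=50, IV=4
1000 + 1000 + 1000 + 400 + 50 + 4 = 3454

3454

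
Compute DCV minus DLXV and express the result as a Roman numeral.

DCV = 605
DLXV = 565
605 - 565 = 40

XL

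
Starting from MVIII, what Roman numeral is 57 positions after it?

MVIII = 1008
1008 + 57 = 1065

MLXV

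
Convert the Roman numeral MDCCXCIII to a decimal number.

MDCCXCIII: M=1000, D=500, C=100, C=100, XC=90, I=1, I=1, I=1
1000 + 500 + 100 + 100 + 90 + 1 + 1 + 1 = 1793

1793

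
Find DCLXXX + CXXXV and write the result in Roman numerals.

DCLXXX = 680
CXXXV = 135
680 + 135 = 815

DCCCXV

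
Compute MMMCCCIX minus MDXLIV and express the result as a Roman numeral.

MMMCCCIX = 3309
MDXLIV = 1544
3309 - 1544 = 1765

MDCCLXV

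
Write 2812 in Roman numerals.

Convert 2812 to Roman numerals:
  2812 contains 2×1000 (MM)
  812 contains 1×500 (D)
  312 contains 3×100 (CCC)
  12 contains 1×10 (X)
  2 contains 2×1 (II)

MMDCCCXII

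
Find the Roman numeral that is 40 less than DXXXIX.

DXXXIX = 539
539 - 40 = 499

CDXCIX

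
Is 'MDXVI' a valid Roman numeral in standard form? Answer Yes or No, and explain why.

'MDXVI': Check the rules: uses only the symbols I, V, X, L, C, D, M; no symbol is repeated more than three times in a row; V, L and D each appear at most once; no smaller symbol precedes a larger one (values never increase from left to right). Value: M (1000) + D (500) + X (10) + V (5) + I (1) = 1516. So it is a valid standard Roman numeral.

Yes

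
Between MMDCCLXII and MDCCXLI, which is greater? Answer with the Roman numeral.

MMDCCLXII = 2762
MDCCXLI = 1741
2762 is larger

MMDCCLXII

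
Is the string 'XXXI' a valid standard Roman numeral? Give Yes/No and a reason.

'XXXI': Check the rules: uses only the symbols I, V, X, L, C, D, M; no symbol is repeated more than three times in a row; V, L and D each appear at most once; no smaller symbol precedes a larger one (values never increase from left to right). Value: X (10) + X (10) + X (10) + I (1) = 31. So it is a valid standard Roman numeral.

Yes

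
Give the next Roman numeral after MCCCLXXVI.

MCCCLXXVI = 1376; next is 1377

MCCCLXXVII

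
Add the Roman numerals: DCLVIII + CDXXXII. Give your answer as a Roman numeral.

DCLVIII = 658
CDXXXII = 432
658 + 432 = 1090

MXC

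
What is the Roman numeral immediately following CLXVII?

CLXVII = 167; next is 168

CLXVIII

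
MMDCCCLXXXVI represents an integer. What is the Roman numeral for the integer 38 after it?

MMDCCCLXXXVI = 2886
2886 + 38 = 2924

MMCMXXIV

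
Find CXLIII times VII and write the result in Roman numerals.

CXLIII = 143
VII = 7
143 × 7 = 1001

MI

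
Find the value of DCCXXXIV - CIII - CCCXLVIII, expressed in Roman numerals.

DCCXXXIV = 734, CIII = 103, CCCXLVIII = 348
734 - 103 = 631
631 - 348 = 283

CCLXXXIII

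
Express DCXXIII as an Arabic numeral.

DCXXIII: D=500, C=100, X=10, X=10, I=1, I=1, I=1
500 + 100 + 10 + 10 + 1 + 1 + 1 = 623

623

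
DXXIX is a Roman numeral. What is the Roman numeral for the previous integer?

DXXIX = 529; previous is 528

DXXVIII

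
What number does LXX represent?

LXX: L=50, X=10, X=10
50 + 10 + 10 = 70

70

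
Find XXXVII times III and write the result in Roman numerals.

XXXVII = 37
III = 3
37 × 3 = 111

CXI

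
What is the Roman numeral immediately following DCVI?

DCVI = 606, so the next integer is 606 + 1 = 607

DCVII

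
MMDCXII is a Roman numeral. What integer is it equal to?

MMDCXII: M=1000, M=1000, D=500, C=100, X=10, I=1, I=1
1000 + 1000 + 500 + 100 + 10 + 1 + 1 = 2612

2612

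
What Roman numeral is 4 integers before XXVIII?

XXVIII = 28
28 - 4 = 24

XXIV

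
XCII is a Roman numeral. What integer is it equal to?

XCII: XC=90, I=1, I=1
90 + 1 + 1 = 92

92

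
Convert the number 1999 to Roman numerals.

Convert 1999 to Roman numerals:
  1999 contains 1×1000 (M)
  999 contains 1×900 (CM)
  99 contains 1×90 (XC)
  9 contains 1×9 (IX)

MCMXCIX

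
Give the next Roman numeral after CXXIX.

CXXIX = 129, so the next integer is 129 + 1 = 130

CXXX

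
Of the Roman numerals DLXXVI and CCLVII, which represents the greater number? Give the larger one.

DLXXVI = 576
CCLVII = 257
576 is larger

DLXXVI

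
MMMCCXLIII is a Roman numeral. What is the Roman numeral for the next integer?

MMMCCXLIII = 3243, so the next integer is 3243 + 1 = 3244

MMMCCXLIV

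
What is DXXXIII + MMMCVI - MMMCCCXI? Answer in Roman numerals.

DXXXIII = 533, MMMCVI = 3106, MMMCCCXI = 3311
533 + 3106 = 3639
3639 - 3311 = 328

CCCXXVIII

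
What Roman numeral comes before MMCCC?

MMCCC = 2300; previous is 2299

MMCCXCIX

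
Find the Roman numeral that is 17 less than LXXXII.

LXXXII = 82
82 - 17 = 65

LXV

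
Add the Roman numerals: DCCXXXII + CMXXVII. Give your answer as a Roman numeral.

DCCXXXII = 732
CMXXVII = 927
732 + 927 = 1659

MDCLIX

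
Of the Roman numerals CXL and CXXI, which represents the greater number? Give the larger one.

CXL = 140
CXXI = 121
140 is larger

CXL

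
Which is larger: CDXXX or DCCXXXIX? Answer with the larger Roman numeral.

CDXXX = 430
DCCXXXIX = 739
739 is larger

DCCXXXIX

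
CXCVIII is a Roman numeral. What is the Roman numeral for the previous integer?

CXCVIII = 198; previous is 197

CXCVII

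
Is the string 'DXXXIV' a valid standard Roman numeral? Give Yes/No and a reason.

'DXXXIV': Check the rules: uses only the symbols I, V, X, L, C, D, M; no symbol is repeated more than three times in a row; V, L and D each appear at most once; the only place a smaller symbol precedes a larger one is the allowed subtractive pair IV, the symbol right after such a pair (if any) is smaller than the pair's first symbol, and otherwise the values never increase from left to right. Value: D (500) + X (10) + X (10) + X (10) + IV (4) = 534. So it is a valid standard Roman numeral.

Yes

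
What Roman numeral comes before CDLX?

CDLX = 460; previous is 459

CDLIX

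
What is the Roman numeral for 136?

Convert 136 to Roman numerals:
  136 contains 1×100 (C)
  36 contains 3×10 (XXX)
  6 contains 1×5 (V)
  1 contains 1×1 (I)

CXXXVI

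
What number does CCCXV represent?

CCCXV: C=100, C=100, C=100, X=10, V=5
100 + 100 + 100 + 10 + 5 = 315

315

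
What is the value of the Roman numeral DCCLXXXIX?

DCCLXXXIX: D=500, C=100, C=100, L=50, X=10, X=10, X=10, IX=9
500 + 100 + 100 + 50 + 10 + 10 + 10 + 9 = 789

789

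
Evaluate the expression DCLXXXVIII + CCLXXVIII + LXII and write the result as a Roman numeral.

DCLXXXVIII = 688, CCLXXVIII = 278, LXII = 62
688 + 278 = 966
966 + 62 = 1028

MXXVIII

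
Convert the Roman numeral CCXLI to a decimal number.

CCXLI: C=100, C=100, XL=40, I=1
100 + 100 + 40 + 1 = 241

241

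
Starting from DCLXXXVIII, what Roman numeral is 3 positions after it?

DCLXXXVIII = 688
688 + 3 = 691

DCXCI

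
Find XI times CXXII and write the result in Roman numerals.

XI = 11
CXXII = 122
11 × 122 = 1342

MCCCXLII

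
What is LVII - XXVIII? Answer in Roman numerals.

LVII = 57
XXVIII = 28
57 - 28 = 29

XXIX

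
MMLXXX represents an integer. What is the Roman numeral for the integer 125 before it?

MMLXXX = 2080
2080 - 125 = 1955

MCMLV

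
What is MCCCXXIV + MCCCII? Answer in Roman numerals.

MCCCXXIV = 1324
MCCCII = 1302
1324 + 1302 = 2626

MMDCXXVI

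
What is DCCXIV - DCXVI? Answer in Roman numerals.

DCCXIV = 714
DCXVI = 616
714 - 616 = 98

XCVIII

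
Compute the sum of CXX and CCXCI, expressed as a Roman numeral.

CXX = 120
CCXCI = 291
120 + 291 = 411

CDXI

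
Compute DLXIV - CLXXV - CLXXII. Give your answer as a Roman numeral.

DLXIV = 564, CLXXV = 175, CLXXII = 172
564 - 175 = 389
389 - 172 = 217

CCXVII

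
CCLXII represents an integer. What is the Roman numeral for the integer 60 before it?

CCLXII = 262
262 - 60 = 202

CCII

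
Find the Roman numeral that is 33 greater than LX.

LX = 60
60 + 33 = 93

XCIII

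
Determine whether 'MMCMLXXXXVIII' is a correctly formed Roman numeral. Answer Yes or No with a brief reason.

'MMCMLXXXXVIII': More than 3 consecutive X's

No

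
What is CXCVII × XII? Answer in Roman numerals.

CXCVII = 197
XII = 12
197 × 12 = 2364

MMCCCLXIV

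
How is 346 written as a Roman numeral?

Convert 346 to Roman numerals:
  346 contains 3×100 (CCC)
  46 contains 1×40 (XL)
  6 contains 1×5 (V)
  1 contains 1×1 (I)

CCCXLVI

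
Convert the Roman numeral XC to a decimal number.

XC: XC=90

90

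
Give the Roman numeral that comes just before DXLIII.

DXLIII = 543; previous is 542

DXLII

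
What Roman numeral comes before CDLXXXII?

CDLXXXII = 482; previous is 481

CDLXXXI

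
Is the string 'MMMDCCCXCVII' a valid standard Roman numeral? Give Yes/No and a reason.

'MMMDCCCXCVII': Check the rules: uses only the symbols I, V, X, L, C, D, M; no symbol is repeated more than three times in a row; V, L and D each appear at most once; the only place a smaller symbol precedes a larger one is the allowed subtractive pair XC, the symbol right after such a pair (if any) is smaller than the pair's first symbol, and otherwise the values never increase from left to right. Value: M (1000) + M (1000) + M (1000) + D (500) + C (100) + C (100) + C (100) + XC (90) + V (5) + I (1) + I (1) = 3897. So it is a valid standard Roman numeral.

Yes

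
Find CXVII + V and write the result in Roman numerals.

CXVII = 117
V = 5
117 + 5 = 122

CXXII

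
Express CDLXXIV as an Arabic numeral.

CDLXXIV: CD=400, L=50, X=10, X=10, IV=4
400 + 50 + 10 + 10 + 4 = 474

474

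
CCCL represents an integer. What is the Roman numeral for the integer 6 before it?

CCCL = 350
350 - 6 = 344

CCCXLIV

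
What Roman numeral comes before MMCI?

MMCI = 2101; previous is 2100

MMC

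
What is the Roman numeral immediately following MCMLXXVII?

MCMLXXVII = 1977, so the next integer is 1977 + 1 = 1978

MCMLXXVIII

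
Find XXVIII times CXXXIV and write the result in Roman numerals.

XXVIII = 28
CXXXIV = 134
28 × 134 = 3752

MMMDCCLII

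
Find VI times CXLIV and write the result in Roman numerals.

VI = 6
CXLIV = 144
6 × 144 = 864

DCCCLXIV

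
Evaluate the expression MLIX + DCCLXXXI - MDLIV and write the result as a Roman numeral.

MLIX = 1059, DCCLXXXI = 781, MDLIV = 1554
1059 + 781 = 1840
1840 - 1554 = 286

CCLXXXVI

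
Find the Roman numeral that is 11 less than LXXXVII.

LXXXVII = 87
87 - 11 = 76

LXXVI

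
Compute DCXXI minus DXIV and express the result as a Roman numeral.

DCXXI = 621
DXIV = 514
621 - 514 = 107

CVII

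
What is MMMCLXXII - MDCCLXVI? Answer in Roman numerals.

MMMCLXXII = 3172
MDCCLXVI = 1766
3172 - 1766 = 1406

MCDVI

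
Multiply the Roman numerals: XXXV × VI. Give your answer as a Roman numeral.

XXXV = 35
VI = 6
35 × 6 = 210

CCX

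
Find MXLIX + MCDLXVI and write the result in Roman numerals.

MXLIX = 1049
MCDLXVI = 1466
1049 + 1466 = 2515

MMDXV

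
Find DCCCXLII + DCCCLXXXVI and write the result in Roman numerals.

DCCCXLII = 842
DCCCLXXXVI = 886
842 + 886 = 1728

MDCCXXVIII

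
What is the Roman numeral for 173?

Convert 173 to Roman numerals:
  173 contains 1×100 (C)
  73 contains 1×50 (L)
  23 contains 2×10 (XX)
  3 contains 3×1 (III)

CLXXIII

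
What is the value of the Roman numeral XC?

XC: XC=90

90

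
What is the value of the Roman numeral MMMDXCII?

MMMDXCII: M=1000, M=1000, M=1000, D=500, XC=90, I=1, I=1
1000 + 1000 + 1000 + 500 + 90 + 1 + 1 = 3592

3592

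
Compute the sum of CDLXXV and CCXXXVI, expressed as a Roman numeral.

CDLXXV = 475
CCXXXVI = 236
475 + 236 = 711

DCCXI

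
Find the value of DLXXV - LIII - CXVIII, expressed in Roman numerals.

DLXXV = 575, LIII = 53, CXVIII = 118
575 - 53 = 522
522 - 118 = 404

CDIV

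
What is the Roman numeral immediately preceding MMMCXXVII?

MMMCXXVII = 3127; previous is 3126

MMMCXXVI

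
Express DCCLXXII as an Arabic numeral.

DCCLXXII: D=500, C=100, C=100, L=50, X=10, X=10, I=1, I=1
500 + 100 + 100 + 50 + 10 + 10 + 1 + 1 = 772

772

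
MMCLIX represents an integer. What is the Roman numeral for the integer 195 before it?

MMCLIX = 2159
2159 - 195 = 1964

MCMLXIV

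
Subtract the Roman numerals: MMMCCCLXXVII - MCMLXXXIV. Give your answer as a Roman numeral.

MMMCCCLXXVII = 3377
MCMLXXXIV = 1984
3377 - 1984 = 1393

MCCCXCIII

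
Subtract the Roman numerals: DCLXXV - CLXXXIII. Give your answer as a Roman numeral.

DCLXXV = 675
CLXXXIII = 183
675 - 183 = 492

CDXCII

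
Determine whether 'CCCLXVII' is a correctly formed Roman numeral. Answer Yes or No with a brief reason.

'CCCLXVII': Check the rules: uses only the symbols I, V, X, L, C, D, M; no symbol is repeated more than three times in a row; V, L and D each appear at most once; no smaller symbol precedes a larger one (values never increase from left to right). Value: C (100) + C (100) + C (100) + L (50) + X (10) + V (5) + I (1) + I (1) = 367. So it is a valid standard Roman numeral.

Yes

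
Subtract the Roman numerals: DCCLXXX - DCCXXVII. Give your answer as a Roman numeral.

DCCLXXX = 780
DCCXXVII = 727
780 - 727 = 53

LIII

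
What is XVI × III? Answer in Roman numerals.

XVI = 16
III = 3
16 × 3 = 48

XLVIII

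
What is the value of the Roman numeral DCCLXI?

DCCLXI: D=500, C=100, C=100, L=50, X=10, I=1
500 + 100 + 100 + 50 + 10 + 1 = 761

761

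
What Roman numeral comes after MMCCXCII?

MMCCXCII = 2292, so the next integer is 2292 + 1 = 2293

MMCCXCIII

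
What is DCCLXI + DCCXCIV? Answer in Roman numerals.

DCCLXI = 761
DCCXCIV = 794
761 + 794 = 1555

MDLV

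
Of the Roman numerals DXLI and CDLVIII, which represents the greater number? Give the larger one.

DXLI = 541
CDLVIII = 458
541 is larger

DXLI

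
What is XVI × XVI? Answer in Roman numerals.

XVI = 16
XVI = 16
16 × 16 = 256

CCLVI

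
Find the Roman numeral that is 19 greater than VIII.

VIII = 8
8 + 19 = 27

XXVII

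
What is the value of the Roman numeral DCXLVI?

DCXLVI: D=500, C=100, XL=40, V=5, I=1
500 + 100 + 40 + 5 + 1 = 646

646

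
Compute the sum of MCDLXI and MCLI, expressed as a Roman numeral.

MCDLXI = 1461
MCLI = 1151
1461 + 1151 = 2612

MMDCXII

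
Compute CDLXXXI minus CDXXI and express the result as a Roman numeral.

CDLXXXI = 481
CDXXI = 421
481 - 421 = 60

LX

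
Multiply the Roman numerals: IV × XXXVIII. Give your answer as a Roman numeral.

IV = 4
XXXVIII = 38
4 × 38 = 152

CLII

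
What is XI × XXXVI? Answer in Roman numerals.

XI = 11
XXXVI = 36
11 × 36 = 396

CCCXCVI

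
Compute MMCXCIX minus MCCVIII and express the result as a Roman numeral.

MMCXCIX = 2199
MCCVIII = 1208
2199 - 1208 = 991

CMXCI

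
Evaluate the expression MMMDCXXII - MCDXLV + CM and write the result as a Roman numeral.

MMMDCXXII = 3622, MCDXLV = 1445, CM = 900
3622 - 1445 = 2177
2177 + 900 = 3077

MMMLXXVII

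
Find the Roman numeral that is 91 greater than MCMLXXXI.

MCMLXXXI = 1981
1981 + 91 = 2072

MMLXXII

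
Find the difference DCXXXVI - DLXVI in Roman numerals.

DCXXXVI = 636
DLXVI = 566
636 - 566 = 70

LXX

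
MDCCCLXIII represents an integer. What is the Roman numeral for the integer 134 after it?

MDCCCLXIII = 1863
1863 + 134 = 1997

MCMXCVII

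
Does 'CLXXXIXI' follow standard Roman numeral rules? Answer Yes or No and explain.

'CLXXXIXI': I cannot come right after the subtractive pair IX: once I is subtracted in IX, the next symbol must be smaller than I

No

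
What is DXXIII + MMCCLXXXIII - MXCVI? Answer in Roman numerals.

DXXIII = 523, MMCCLXXXIII = 2283, MXCVI = 1096
523 + 2283 = 2806
2806 - 1096 = 1710

MDCCX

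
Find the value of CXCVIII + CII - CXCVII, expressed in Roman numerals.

CXCVIII = 198, CII = 102, CXCVII = 197
198 + 102 = 300
300 - 197 = 103

CIII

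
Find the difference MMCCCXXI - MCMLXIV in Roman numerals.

MMCCCXXI = 2321
MCMLXIV = 1964
2321 - 1964 = 357

CCCLVII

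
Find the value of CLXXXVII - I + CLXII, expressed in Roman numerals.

CLXXXVII = 187, I = 1, CLXII = 162
187 - 1 = 186
186 + 162 = 348

CCCXLVIII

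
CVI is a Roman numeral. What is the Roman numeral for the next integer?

CVI = 106, so the next integer is 106 + 1 = 107

CVII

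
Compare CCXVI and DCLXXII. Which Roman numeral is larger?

CCXVI = 216
DCLXXII = 672
672 is larger

DCLXXII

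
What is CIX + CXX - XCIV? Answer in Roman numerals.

CIX = 109, CXX = 120, XCIV = 94
109 + 120 = 229
229 - 94 = 135

CXXXV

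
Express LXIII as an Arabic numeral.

LXIII: L=50, X=10, I=1, I=1, I=1
50 + 10 + 1 + 1 + 1 = 63

63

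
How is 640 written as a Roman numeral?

Convert 640 to Roman numerals:
  640 contains 1×500 (D)
  140 contains 1×100 (C)
  40 contains 1×40 (XL)

DCXL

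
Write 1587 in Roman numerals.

Convert 1587 to Roman numerals:
  1587 contains 1×1000 (M)
  587 contains 1×500 (D)
  87 contains 1×50 (L)
  37 contains 3×10 (XXX)
  7 contains 1×5 (V)
  2 contains 2×1 (II)

MDLXXXVII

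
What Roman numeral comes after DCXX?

DCXX = 620; next is 621

DCXXI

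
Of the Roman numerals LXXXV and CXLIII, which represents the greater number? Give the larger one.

LXXXV = 85
CXLIII = 143
143 is larger

CXLIII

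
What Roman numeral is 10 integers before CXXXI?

CXXXI = 131
131 - 10 = 121

CXXI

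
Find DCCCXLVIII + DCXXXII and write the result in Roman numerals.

DCCCXLVIII = 848
DCXXXII = 632
848 + 632 = 1480

MCDLXXX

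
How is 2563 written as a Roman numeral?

Convert 2563 to Roman numerals:
  2563 contains 2×1000 (MM)
  563 contains 1×500 (D)
  63 contains 1×50 (L)
  13 contains 1×10 (X)
  3 contains 3×1 (III)

MMDLXIII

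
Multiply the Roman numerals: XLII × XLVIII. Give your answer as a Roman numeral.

XLII = 42
XLVIII = 48
42 × 48 = 2016

MMXVI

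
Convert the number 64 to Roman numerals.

Convert 64 to Roman numerals:
  64 contains 1×50 (L)
  14 contains 1×10 (X)
  4 contains 1×4 (IV)

LXIV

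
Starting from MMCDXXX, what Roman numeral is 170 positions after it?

MMCDXXX = 2430
2430 + 170 = 2600

MMDC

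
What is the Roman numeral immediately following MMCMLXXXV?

MMCMLXXXV = 2985, so the next integer is 2985 + 1 = 2986

MMCMLXXXVI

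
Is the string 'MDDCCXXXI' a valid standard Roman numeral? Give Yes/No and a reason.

'MDDCCXXXI': D should not appear more than once

No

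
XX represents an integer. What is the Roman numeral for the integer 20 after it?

XX = 20
20 + 20 = 40

XL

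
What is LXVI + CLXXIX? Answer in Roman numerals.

LXVI = 66
CLXXIX = 179
66 + 179 = 245

CCXLV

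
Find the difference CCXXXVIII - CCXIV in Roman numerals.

CCXXXVIII = 238
CCXIV = 214
238 - 214 = 24

XXIV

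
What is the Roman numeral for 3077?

Convert 3077 to Roman numerals:
  3077 contains 3×1000 (MMM)
  77 contains 1×50 (L)
  27 contains 2×10 (XX)
  7 contains 1×5 (V)
  2 contains 2×1 (II)

MMMLXXVII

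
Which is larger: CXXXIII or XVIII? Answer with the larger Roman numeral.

CXXXIII = 133
XVIII = 18
133 is larger

CXXXIII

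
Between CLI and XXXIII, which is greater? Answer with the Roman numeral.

CLI = 151
XXXIII = 33
151 is larger

CLI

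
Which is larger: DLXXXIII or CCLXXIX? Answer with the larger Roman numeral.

DLXXXIII = 583
CCLXXIX = 279
583 is larger

DLXXXIII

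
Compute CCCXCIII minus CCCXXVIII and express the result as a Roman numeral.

CCCXCIII = 393
CCCXXVIII = 328
393 - 328 = 65

LXV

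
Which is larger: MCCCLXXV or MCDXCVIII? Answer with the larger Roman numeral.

MCCCLXXV = 1375
MCDXCVIII = 1498
1498 is larger

MCDXCVIII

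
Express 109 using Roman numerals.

Convert 109 to Roman numerals:
  109 contains 1×100 (C)
  9 contains 1×9 (IX)

CIX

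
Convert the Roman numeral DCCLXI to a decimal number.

DCCLXI: D=500, C=100, C=100, L=50, X=10, I=1
500 + 100 + 100 + 50 + 10 + 1 = 761

761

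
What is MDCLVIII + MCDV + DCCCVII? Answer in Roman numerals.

MDCLVIII = 1658, MCDV = 1405, DCCCVII = 807
1658 + 1405 = 3063
3063 + 807 = 3870

MMMDCCCLXX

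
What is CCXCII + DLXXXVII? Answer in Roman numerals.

CCXCII = 292
DLXXXVII = 587
292 + 587 = 879

DCCCLXXIX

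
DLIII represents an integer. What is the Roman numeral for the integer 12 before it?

DLIII = 553
553 - 12 = 541

DXLI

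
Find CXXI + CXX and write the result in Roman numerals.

CXXI = 121
CXX = 120
121 + 120 = 241

CCXLI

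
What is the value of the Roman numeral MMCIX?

MMCIX: M=1000, M=1000, C=100, IX=9
1000 + 1000 + 100 + 9 = 2109

2109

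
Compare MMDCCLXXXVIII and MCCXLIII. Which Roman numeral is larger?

MMDCCLXXXVIII = 2788
MCCXLIII = 1243
2788 is larger

MMDCCLXXXVIII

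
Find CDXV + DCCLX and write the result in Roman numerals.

CDXV = 415
DCCLX = 760
415 + 760 = 1175

MCLXXV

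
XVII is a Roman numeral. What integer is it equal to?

XVII: X=10, V=5, I=1, I=1
10 + 5 + 1 + 1 = 17

17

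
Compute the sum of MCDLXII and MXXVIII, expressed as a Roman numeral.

MCDLXII = 1462
MXXVIII = 1028
1462 + 1028 = 2490

MMCDXC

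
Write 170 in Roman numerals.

Convert 170 to Roman numerals:
  170 contains 1×100 (C)
  70 contains 1×50 (L)
  20 contains 2×10 (XX)

CLXX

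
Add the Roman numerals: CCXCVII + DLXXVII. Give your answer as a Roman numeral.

CCXCVII = 297
DLXXVII = 577
297 + 577 = 874

DCCCLXXIV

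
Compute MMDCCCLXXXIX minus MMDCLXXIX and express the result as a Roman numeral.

MMDCCCLXXXIX = 2889
MMDCLXXIX = 2679
2889 - 2679 = 210

CCX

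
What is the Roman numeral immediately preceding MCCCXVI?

MCCCXVI = 1316; previous is 1315

MCCCXV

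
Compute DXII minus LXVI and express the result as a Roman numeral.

DXII = 512
LXVI = 66
512 - 66 = 446

CDXLVI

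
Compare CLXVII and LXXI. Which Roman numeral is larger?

CLXVII = 167
LXXI = 71
167 is larger

CLXVII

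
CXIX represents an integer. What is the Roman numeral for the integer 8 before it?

CXIX = 119
119 - 8 = 111

CXI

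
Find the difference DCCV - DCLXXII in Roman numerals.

DCCV = 705
DCLXXII = 672
705 - 672 = 33

XXXIII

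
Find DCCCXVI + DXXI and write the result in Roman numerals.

DCCCXVI = 816
DXXI = 521
816 + 521 = 1337

MCCCXXXVII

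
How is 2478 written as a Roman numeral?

Convert 2478 to Roman numerals:
  2478 contains 2×1000 (MM)
  478 contains 1×400 (CD)
  78 contains 1×50 (L)
  28 contains 2×10 (XX)
  8 contains 1×5 (V)
  3 contains 3×1 (III)

MMCDLXXVIII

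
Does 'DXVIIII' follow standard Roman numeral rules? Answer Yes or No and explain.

'DXVIIII': More than 3 consecutive I's

No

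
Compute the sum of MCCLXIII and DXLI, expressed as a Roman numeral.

MCCLXIII = 1263
DXLI = 541
1263 + 541 = 1804

MDCCCIV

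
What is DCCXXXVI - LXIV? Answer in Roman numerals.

DCCXXXVI = 736
LXIV = 64
736 - 64 = 672

DCLXXII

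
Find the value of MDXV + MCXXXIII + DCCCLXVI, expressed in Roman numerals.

MDXV = 1515, MCXXXIII = 1133, DCCCLXVI = 866
1515 + 1133 = 2648
2648 + 866 = 3514

MMMDXIV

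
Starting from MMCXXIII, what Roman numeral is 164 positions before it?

MMCXXIII = 2123
2123 - 164 = 1959

MCMLIX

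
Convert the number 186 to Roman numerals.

Convert 186 to Roman numerals:
  186 contains 1×100 (C)
  86 contains 1×50 (L)
  36 contains 3×10 (XXX)
  6 contains 1×5 (V)
  1 contains 1×1 (I)

CLXXXVI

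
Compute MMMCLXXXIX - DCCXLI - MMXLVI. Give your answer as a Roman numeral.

MMMCLXXXIX = 3189, DCCXLI = 741, MMXLVI = 2046
3189 - 741 = 2448
2448 - 2046 = 402

CDII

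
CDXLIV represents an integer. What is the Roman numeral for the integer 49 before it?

CDXLIV = 444
444 - 49 = 395

CCCXCV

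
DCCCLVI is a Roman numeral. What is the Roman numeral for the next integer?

DCCCLVI = 856; next is 857

DCCCLVII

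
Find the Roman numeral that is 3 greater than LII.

LII = 52
52 + 3 = 55

LV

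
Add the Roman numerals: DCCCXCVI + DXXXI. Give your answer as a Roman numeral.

DCCCXCVI = 896
DXXXI = 531
896 + 531 = 1427

MCDXXVII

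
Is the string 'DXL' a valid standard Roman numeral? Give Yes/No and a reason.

'DXL': Check the rules: uses only the symbols I, V, X, L, C, D, M; no symbol is repeated more than three times in a row; V, L and D each appear at most once; the only place a smaller symbol precedes a larger one is the allowed subtractive pair XL, the symbol right after such a pair (if any) is smaller than the pair's first symbol, and otherwise the values never increase from left to right. Value: D (500) + XL (40) = 540. So it is a valid standard Roman numeral.

Yes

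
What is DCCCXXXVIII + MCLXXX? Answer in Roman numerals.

DCCCXXXVIII = 838
MCLXXX = 1180
838 + 1180 = 2018

MMXVIII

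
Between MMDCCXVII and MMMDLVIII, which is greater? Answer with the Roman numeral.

MMDCCXVII = 2717
MMMDLVIII = 3558
3558 is larger

MMMDLVIII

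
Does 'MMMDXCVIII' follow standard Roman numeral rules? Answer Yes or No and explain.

'MMMDXCVIII': Check the rules: uses only the symbols I, V, X, L, C, D, M; no symbol is repeated more than three times in a row; V, L and D each appear at most once; the only place a smaller symbol precedes a larger one is the allowed subtractive pair XC, the symbol right after such a pair (if any) is smaller than the pair's first symbol, and otherwise the values never increase from left to right. Value: M (1000) + M (1000) + M (1000) + D (500) + XC (90) + V (5) + I (1) + I (1) + I (1) = 3598. So it is a valid standard Roman numeral.

Yes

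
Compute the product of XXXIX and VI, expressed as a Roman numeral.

XXXIX = 39
VI = 6
39 × 6 = 234

CCXXXIV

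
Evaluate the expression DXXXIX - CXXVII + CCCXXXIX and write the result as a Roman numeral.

DXXXIX = 539, CXXVII = 127, CCCXXXIX = 339
539 - 127 = 412
412 + 339 = 751

DCCLI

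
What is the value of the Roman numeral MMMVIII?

MMMVIII: M=1000, M=1000, M=1000, V=5, I=1, I=1, I=1
1000 + 1000 + 1000 + 5 + 1 + 1 + 1 = 3008

3008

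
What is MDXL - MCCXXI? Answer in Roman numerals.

MDXL = 1540
MCCXXI = 1221
1540 - 1221 = 319

CCCXIX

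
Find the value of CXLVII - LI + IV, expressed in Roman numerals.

CXLVII = 147, LI = 51, IV = 4
147 - 51 = 96
96 + 4 = 100

C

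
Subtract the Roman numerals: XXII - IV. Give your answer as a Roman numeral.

XXII = 22
IV = 4
22 - 4 = 18

XVIII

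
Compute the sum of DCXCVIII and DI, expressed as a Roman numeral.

DCXCVIII = 698
DI = 501
698 + 501 = 1199

MCXCIX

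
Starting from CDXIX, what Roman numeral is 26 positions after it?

CDXIX = 419
419 + 26 = 445

CDXLV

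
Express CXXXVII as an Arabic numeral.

CXXXVII: C=100, X=10, X=10, X=10, V=5, I=1, I=1
100 + 10 + 10 + 10 + 5 + 1 + 1 = 137

137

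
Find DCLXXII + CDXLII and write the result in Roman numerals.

DCLXXII = 672
CDXLII = 442
672 + 442 = 1114

MCXIV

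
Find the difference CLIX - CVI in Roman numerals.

CLIX = 159
CVI = 106
159 - 106 = 53

LIII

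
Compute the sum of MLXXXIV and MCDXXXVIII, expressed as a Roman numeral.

MLXXXIV = 1084
MCDXXXVIII = 1438
1084 + 1438 = 2522

MMDXXII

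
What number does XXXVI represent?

XXXVI: X=10, X=10, X=10, V=5, I=1
10 + 10 + 10 + 5 + 1 = 36

36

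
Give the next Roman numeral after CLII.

CLII = 152, so the next integer is 152 + 1 = 153

CLIII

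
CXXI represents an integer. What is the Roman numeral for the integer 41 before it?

CXXI = 121
121 - 41 = 80

LXXX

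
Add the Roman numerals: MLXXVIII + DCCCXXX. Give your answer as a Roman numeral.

MLXXVIII = 1078
DCCCXXX = 830
1078 + 830 = 1908

MCMVIII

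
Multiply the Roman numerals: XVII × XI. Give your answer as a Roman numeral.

XVII = 17
XI = 11
17 × 11 = 187

CLXXXVII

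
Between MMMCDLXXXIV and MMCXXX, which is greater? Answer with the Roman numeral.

MMMCDLXXXIV = 3484
MMCXXX = 2130
3484 is larger

MMMCDLXXXIV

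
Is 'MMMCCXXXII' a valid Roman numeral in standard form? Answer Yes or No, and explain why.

'MMMCCXXXII': Check the rules: uses only the symbols I, V, X, L, C, D, M; no symbol is repeated more than three times in a row; V, L and D each appear at most once; no smaller symbol precedes a larger one (values never increase from left to right). Value: M (1000) + M (1000) + M (1000) + C (100) + C (100) + X (10) + X (10) + X (10) + I (1) + I (1) = 3232. So it is a valid standard Roman numeral.

Yes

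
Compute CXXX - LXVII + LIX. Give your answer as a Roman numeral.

CXXX = 130, LXVII = 67, LIX = 59
130 - 67 = 63
63 + 59 = 122

CXXII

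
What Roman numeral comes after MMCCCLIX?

MMCCCLIX = 2359, so the next integer is 2359 + 1 = 2360

MMCCCLX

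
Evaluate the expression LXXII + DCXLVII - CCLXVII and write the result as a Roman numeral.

LXXII = 72, DCXLVII = 647, CCLXVII = 267
72 + 647 = 719
719 - 267 = 452

CDLII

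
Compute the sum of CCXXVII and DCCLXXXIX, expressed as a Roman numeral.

CCXXVII = 227
DCCLXXXIX = 789
227 + 789 = 1016

MXVI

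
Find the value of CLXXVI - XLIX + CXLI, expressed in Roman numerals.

CLXXVI = 176, XLIX = 49, CXLI = 141
176 - 49 = 127
127 + 141 = 268

CCLXVIII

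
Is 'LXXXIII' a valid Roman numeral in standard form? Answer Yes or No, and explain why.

'LXXXIII': Check the rules: uses only the symbols I, V, X, L, C, D, M; no symbol is repeated more than three times in a row; V, L and D each appear at most once; no smaller symbol precedes a larger one (values never increase from left to right). Value: L (50) + X (10) + X (10) + X (10) + I (1) + I (1) + I (1) = 83. So it is a valid standard Roman numeral.

Yes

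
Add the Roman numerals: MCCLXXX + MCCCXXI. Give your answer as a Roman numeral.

MCCLXXX = 1280
MCCCXXI = 1321
1280 + 1321 = 2601

MMDCI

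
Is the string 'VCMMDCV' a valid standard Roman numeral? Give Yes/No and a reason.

'VCMMDCV': V should not appear more than once

No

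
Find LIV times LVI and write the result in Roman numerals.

LIV = 54
LVI = 56
54 × 56 = 3024

MMMXXIV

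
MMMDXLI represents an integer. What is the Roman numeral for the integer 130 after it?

MMMDXLI = 3541
3541 + 130 = 3671

MMMDCLXXI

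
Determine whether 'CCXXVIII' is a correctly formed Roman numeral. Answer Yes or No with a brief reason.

'CCXXVIII': Check the rules: uses only the symbols I, V, X, L, C, D, M; no symbol is repeated more than three times in a row; V, L and D each appear at most once; no smaller symbol precedes a larger one (values never increase from left to right). Value: C (100) + C (100) + X (10) + X (10) + V (5) + I (1) + I (1) + I (1) = 228. So it is a valid standard Roman numeral.

Yes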